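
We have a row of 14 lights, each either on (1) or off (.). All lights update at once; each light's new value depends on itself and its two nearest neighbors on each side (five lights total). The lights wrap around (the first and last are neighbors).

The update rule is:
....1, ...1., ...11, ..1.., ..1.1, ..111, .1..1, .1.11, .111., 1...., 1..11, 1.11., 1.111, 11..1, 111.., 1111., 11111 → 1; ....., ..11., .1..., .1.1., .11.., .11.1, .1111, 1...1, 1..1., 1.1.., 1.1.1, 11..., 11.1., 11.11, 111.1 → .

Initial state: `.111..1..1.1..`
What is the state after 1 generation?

11111.11.1....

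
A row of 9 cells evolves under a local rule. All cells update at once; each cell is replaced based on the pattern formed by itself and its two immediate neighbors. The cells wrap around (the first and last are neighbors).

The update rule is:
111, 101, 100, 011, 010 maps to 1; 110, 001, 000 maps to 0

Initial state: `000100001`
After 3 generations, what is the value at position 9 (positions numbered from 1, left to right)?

100110001
010101001
111111101
position 9 holds 1

1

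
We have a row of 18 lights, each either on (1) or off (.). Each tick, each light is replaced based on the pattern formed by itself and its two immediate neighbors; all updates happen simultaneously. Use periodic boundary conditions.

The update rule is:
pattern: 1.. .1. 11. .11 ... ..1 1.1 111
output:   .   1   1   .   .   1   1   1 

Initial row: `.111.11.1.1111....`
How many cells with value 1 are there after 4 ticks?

1.111.1111.111....
11.111.1111.11...1
111.111.1111.1..1.
.111.111.11111.111
count of 1: 14

14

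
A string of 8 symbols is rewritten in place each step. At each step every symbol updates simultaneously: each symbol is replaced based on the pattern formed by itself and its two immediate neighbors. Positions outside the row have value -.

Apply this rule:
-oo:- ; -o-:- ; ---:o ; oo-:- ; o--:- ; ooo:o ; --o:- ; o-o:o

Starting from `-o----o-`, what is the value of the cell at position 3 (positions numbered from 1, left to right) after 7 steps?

-

---oo---
oo----oo
---oo---  (repeats step 1; period 2)
step 7: ---oo---
position 3 holds -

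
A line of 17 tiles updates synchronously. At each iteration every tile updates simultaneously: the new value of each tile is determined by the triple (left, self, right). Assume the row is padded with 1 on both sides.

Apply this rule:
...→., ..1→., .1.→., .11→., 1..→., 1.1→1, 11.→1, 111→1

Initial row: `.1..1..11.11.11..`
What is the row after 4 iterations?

1..........11....

1.......11.11.1..
1........11.11...
1.........11.1...
1..........11....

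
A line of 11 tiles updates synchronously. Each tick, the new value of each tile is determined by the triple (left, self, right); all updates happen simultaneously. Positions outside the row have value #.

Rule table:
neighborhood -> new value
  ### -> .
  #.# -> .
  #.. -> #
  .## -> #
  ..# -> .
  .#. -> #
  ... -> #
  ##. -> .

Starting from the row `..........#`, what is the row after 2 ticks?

tick 1: #########.#
tick 2: ..........#

..........#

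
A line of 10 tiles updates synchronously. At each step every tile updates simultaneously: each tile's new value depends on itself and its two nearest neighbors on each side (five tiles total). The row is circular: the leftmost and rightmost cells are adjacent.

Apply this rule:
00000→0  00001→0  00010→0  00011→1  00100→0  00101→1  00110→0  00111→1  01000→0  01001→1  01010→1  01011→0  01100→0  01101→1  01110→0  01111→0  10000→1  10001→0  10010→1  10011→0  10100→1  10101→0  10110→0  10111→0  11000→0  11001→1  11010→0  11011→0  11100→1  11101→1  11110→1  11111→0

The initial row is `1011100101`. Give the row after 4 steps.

1000111100
0001101111
0010100011
1111100100

1111100100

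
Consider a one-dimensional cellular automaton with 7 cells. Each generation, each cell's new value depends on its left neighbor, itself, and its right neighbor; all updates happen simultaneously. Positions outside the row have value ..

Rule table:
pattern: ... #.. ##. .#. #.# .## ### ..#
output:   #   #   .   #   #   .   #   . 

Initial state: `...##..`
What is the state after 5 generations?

.#.#.##

##...##
..##...
#...###
###..#.
.#.#.##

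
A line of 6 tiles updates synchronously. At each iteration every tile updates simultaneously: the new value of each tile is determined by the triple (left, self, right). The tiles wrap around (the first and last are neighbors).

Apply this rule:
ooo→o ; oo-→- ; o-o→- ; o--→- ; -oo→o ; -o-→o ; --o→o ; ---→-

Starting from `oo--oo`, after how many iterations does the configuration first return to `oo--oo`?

6

iteration 1: o--ooo
iteration 2: --oooo
iteration 3: -oooo-
iteration 4: oooo--
iteration 5: ooo--o
iteration 6: oo--oo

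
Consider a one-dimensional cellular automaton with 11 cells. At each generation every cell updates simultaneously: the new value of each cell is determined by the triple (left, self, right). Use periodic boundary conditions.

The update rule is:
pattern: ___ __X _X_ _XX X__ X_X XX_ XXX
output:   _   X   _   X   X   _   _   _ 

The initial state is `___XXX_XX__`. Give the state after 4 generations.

__XX___X_X_
_XX_X_X___X
_X_____X_X_
X_X___X___X

X_X___X___X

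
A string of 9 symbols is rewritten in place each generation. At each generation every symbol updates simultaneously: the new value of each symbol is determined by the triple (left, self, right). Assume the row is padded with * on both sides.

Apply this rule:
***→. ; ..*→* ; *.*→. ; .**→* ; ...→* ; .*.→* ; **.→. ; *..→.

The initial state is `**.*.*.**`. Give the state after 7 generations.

generation 1: ...*.*.*.
generation 2: .***.*.*.
generation 3: .*...*.*.
generation 4: .*.***.*.
generation 5: .*.*...*.
generation 6: .*.*.***.
generation 7: .*.*.*...

.*.*.*...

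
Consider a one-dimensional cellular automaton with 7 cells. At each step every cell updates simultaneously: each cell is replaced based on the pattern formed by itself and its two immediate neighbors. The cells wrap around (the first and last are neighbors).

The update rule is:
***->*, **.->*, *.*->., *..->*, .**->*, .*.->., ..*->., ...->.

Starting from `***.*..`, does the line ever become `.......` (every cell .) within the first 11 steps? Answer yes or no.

***..*.
****...
*****..
******.
******.  (fixed point — unchanged through step 11)
step 11 is ******., still not uniform .

no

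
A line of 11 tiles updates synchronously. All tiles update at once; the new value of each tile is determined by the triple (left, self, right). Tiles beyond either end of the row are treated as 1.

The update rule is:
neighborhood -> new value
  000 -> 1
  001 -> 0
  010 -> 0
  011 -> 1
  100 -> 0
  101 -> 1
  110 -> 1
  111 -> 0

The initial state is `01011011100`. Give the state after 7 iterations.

10111110100
11100011000
00101011010
00010111101
01001100111
10001100100
10101100000

10101100000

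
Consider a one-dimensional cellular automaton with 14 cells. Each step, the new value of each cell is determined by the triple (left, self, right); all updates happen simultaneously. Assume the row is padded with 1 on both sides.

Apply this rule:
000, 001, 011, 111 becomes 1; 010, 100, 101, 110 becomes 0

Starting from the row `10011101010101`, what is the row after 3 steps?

step 1: 00111000000001
step 2: 01110011111111
step 3: 01100111111111

01100111111111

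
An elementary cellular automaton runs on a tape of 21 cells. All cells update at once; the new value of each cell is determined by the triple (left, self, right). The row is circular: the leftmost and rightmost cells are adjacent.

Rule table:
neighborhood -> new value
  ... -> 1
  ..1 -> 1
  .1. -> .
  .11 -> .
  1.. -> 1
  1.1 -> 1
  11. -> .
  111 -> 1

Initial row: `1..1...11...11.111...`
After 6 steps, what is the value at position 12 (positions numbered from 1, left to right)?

.11.111..111..1.1.111
1..1.1.11.1.11.1.1.1.
.11.1.1..1.1..1.1.1.1
1..1.1.11.1.11.1.1.1.  (repeats step 2; period 2)
step 6: 1..1.1.11.1.11.1.1.1.
position 12 holds .

.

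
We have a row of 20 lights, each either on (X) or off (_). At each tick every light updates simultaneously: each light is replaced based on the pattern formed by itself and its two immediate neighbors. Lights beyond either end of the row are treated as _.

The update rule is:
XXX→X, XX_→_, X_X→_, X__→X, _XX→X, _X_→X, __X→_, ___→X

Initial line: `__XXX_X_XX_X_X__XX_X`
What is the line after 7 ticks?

X_XX__X_X__X_XX_X__X
X_X_X_X_XX_X_X__XX_X
X_X_X_X_X__X_XX_X__X
X_X_X_X_XX_X_X__XX_X  (repeats tick 2; period 2)
tick 7: X_X_X_X_X__X_XX_X__X

X_X_X_X_X__X_XX_X__X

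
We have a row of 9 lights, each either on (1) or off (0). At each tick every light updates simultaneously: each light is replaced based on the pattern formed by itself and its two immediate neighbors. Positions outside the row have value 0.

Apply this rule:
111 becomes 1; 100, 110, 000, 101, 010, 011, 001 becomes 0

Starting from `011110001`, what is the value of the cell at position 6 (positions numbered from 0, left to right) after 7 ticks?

001100000
000000000
000000000  (fixed point — unchanged through tick 7)
position 6 holds 0

0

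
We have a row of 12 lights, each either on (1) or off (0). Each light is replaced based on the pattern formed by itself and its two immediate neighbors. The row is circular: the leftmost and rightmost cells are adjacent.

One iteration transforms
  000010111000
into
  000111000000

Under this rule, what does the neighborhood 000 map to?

0

At position 0 the neighborhood is 000; the next row has 0 there.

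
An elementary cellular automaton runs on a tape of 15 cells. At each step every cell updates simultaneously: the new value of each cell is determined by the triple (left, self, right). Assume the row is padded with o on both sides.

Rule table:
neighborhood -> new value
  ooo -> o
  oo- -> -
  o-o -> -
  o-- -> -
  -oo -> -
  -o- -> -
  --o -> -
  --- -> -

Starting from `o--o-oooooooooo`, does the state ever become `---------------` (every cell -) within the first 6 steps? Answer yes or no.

------ooooooooo
-------oooooooo
--------ooooooo
---------oooooo
----------ooooo
-----------oooo
step 6 is -----------oooo, still not uniform -

no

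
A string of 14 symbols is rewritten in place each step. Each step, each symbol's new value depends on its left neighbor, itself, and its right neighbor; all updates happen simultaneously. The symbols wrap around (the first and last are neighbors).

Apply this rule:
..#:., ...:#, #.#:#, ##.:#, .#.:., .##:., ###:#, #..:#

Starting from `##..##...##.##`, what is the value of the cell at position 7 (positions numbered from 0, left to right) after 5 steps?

###..###..##.#
####..###..##.
.####..###..##
#.####..###..#
##.####..###..
position 7 holds .

.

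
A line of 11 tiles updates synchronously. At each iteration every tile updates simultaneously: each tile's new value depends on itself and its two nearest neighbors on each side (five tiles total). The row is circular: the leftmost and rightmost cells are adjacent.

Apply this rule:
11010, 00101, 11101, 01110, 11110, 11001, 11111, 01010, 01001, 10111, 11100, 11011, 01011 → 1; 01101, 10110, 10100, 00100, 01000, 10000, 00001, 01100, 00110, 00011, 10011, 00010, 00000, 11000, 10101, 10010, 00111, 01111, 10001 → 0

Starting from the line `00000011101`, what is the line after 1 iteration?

00000001110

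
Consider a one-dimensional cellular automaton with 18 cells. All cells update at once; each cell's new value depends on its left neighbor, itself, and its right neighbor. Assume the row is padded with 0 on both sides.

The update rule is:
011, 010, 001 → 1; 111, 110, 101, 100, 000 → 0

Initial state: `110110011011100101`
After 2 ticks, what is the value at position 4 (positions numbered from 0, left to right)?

0

tick 1: 100100110010001101
tick 2: 101101100110011001
position 4 holds 0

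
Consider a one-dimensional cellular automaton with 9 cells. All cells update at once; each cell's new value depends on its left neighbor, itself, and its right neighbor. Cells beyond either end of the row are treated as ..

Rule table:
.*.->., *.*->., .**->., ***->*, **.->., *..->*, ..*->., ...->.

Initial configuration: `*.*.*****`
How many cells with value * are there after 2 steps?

2

step 1: .....***.
step 2: ......*.*
count of *: 2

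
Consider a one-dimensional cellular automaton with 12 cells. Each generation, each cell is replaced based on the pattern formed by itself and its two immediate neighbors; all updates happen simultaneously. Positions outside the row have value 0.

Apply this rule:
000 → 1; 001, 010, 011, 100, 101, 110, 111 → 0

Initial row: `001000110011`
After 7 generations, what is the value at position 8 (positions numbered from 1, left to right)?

generation 1: 100010000000
generation 2: 001000111111
generation 3: 100010000000  (repeats generation 1; period 2)
generation 7: 100010000000
position 8 holds 0

0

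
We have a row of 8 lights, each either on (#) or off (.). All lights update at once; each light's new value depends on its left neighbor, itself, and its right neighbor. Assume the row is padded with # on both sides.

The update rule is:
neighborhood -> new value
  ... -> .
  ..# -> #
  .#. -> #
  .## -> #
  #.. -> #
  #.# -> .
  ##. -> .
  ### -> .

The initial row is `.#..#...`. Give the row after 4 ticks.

tick 1: .#####.#
tick 2: .#.....#
tick 3: .##...##
tick 4: .#.#.##.

.#.#.##.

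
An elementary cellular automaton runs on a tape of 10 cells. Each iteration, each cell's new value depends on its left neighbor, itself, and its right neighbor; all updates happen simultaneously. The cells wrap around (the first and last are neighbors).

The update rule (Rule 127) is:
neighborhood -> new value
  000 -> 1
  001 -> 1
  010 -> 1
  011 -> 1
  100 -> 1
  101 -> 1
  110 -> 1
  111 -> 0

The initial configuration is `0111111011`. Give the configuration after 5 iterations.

1100001111

iteration 1: 1100001111
iteration 2: 0111111000
iteration 3: 1100001111  (repeats iteration 1; period 2)
iteration 5: 1100001111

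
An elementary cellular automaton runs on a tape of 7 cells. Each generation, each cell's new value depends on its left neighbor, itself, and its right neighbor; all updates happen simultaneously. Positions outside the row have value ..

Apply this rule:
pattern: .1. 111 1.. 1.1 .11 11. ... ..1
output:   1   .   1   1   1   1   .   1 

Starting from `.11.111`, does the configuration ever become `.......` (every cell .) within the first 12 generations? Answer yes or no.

generation 1: 11111.1
generation 2: 1...111
generation 3: 11.11.1
generation 4: 1111111
generation 5: 1.....1
generation 6: 11...11
generation 7: 111.111
generation 8: 1.111.1
generation 9: 111.111  (repeats generation 7; period 2)
generation 12: 1.111.1
generation 12 is 1.111.1, still not uniform .

no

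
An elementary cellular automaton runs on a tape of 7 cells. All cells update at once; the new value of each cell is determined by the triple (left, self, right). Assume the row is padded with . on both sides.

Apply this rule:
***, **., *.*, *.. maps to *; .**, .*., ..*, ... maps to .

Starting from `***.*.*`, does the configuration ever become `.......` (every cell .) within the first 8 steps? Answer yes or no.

.***.*.
..***.*
...***.
....***
.....**
......*
.......
all cells are . at step 7

yes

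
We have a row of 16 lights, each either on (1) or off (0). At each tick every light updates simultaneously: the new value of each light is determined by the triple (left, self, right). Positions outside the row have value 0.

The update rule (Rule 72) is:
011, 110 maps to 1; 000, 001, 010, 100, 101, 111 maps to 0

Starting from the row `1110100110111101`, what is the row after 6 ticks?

1010000110100100
0000000110000000
0000000110000000  (fixed point — unchanged through tick 6)

0000000110000000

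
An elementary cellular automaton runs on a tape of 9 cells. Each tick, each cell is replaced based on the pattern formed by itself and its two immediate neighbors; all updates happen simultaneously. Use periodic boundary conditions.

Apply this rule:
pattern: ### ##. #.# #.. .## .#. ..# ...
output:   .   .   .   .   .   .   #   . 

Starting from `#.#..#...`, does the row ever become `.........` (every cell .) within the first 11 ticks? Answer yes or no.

....#...#
...#...#.
..#...#..
.#...#...
#...#....
...#....#
..#....#.
.#....#..
#....#...
....#...#  (repeats tick 1; period 9)
tick 11: ...#...#.
tick 11 is ...#...#., still not uniform .

no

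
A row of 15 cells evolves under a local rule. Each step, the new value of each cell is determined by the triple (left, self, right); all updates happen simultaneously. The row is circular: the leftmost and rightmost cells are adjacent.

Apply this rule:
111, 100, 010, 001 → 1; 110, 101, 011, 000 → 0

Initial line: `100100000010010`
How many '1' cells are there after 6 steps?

111110000111110
011101001011100
101001111001010
101110110111010
100100000010010  (repeats step 0; period 5)
step 6: 111110000111110
count of 1: 10

10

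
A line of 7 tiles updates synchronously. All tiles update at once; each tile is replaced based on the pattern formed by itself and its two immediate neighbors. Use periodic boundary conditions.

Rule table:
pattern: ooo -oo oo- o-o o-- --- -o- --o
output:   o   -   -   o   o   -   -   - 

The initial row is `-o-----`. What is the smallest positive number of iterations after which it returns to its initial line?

--o----
---o---
----o--
-----o-
------o
o------
-o-----

7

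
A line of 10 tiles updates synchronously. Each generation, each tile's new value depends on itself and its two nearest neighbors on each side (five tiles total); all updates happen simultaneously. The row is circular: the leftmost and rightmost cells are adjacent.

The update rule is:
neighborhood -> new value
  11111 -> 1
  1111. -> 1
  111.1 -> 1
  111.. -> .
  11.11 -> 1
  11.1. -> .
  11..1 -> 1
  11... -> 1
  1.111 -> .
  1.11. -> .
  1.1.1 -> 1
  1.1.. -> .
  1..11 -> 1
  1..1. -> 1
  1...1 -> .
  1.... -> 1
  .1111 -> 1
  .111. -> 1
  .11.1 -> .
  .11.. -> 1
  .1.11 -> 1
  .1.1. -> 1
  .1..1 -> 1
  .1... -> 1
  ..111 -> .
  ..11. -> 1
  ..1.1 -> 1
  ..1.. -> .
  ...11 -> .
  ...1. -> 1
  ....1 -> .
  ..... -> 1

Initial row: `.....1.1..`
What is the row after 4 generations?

111.111.11
1111.111.1
11111.111.
.11111.111

.11111.111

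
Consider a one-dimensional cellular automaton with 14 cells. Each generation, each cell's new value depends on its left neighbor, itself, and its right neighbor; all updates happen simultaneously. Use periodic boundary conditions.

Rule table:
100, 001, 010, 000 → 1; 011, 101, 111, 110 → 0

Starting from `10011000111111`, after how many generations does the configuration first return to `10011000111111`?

2

01100111000000
10011000111111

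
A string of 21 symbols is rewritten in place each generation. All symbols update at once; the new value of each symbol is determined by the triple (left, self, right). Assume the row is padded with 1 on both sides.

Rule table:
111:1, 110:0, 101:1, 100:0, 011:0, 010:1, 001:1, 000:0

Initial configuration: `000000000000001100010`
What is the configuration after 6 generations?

000000001100010111111

000000000000010000111
000000000000110001011
000000000001000011101
000000000011000101010
000000000100001111111
000000001100010111111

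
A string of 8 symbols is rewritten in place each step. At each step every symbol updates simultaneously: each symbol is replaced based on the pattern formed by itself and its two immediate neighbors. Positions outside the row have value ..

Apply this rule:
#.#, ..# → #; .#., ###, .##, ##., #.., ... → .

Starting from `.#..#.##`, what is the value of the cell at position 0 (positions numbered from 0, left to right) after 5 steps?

.

#..#.#..
..#.#...
.#.#....
#.#.....
.#......
position 0 holds .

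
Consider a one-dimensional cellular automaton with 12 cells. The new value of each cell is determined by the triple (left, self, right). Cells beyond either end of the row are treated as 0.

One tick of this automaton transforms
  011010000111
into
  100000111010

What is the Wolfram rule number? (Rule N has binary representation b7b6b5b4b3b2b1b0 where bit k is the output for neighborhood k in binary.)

131

position 10: 111 → 1  (bit 7 = 1)
position 2: 110 → 0  (bit 6 = 0)
position 3: 101 → 0  (bit 5 = 0)
position 5: 100 → 0  (bit 4 = 0)
position 1: 011 → 0  (bit 3 = 0)
position 4: 010 → 0  (bit 2 = 0)
position 0: 001 → 1  (bit 1 = 1)
position 6: 000 → 1  (bit 0 = 1)
bits b7..b0 = 10000011 = 131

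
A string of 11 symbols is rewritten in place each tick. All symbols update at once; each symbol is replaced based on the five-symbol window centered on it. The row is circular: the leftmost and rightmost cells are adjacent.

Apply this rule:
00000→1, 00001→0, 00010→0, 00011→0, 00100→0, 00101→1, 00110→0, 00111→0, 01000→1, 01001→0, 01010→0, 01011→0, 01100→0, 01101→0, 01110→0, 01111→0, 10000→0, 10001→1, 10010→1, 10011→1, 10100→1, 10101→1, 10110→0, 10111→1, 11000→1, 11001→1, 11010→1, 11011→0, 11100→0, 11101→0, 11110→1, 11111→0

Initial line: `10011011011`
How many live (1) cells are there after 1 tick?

tick 1: 01100000010
count of 1: 3

3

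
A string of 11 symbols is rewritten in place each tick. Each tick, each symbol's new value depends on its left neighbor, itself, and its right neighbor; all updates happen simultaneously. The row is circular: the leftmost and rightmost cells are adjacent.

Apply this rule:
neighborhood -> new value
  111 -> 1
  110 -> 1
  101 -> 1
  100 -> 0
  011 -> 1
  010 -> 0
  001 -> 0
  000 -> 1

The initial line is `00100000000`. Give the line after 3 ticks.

11011111111

10001111111
10101111111
11011111111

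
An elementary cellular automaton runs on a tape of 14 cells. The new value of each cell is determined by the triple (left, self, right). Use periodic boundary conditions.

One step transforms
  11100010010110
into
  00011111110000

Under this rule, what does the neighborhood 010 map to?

1

At position 6 the neighborhood is 010; the next row has 1 there.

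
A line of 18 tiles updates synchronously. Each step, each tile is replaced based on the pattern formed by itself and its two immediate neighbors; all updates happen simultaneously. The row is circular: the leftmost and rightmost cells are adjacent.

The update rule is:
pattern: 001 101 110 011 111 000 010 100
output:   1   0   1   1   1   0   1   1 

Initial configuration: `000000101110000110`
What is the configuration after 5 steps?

000001101111001111
100011101111111111
110111101111111111
110111101111111111  (fixed point — unchanged through step 5)

110111101111111111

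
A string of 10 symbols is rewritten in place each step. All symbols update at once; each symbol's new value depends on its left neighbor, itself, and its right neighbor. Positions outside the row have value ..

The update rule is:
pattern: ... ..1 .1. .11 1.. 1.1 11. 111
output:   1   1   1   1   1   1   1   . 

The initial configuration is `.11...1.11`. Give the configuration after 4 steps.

1111111111
1........1
1111111111  (repeats step 1; period 2)
step 4: 1........1

1........1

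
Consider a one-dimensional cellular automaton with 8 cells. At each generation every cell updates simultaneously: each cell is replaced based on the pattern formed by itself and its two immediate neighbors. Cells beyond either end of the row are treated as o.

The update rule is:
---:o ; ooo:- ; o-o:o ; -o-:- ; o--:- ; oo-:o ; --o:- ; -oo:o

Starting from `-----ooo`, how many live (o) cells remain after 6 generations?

2

-ooo-o--
oo-oo---
-oooo-o-
oo--oo-o
-o--oooo
o---o---
count of o: 2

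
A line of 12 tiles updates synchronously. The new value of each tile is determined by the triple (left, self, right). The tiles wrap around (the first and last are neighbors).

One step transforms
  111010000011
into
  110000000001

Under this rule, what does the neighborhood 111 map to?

At position 0 the neighborhood is 111; the next row has 1 there.

1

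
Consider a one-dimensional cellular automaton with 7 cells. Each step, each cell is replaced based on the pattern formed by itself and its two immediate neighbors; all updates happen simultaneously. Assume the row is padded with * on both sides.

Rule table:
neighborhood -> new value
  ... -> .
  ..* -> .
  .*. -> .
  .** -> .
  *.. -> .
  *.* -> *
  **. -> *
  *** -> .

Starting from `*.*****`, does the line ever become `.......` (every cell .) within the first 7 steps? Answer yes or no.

step 1: **.....
step 2: .*.....
step 3: *......
step 4: *......  (fixed point — unchanged through step 7)
step 7 is *......, still not uniform .

no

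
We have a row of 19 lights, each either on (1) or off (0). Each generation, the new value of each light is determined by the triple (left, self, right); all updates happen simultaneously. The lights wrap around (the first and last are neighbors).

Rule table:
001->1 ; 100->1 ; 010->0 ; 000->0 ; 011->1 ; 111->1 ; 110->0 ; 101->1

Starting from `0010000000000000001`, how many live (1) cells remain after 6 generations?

9

1101000000000000010
1010100000000000101
0101010000000001011
1010101000000010110
0101010100000101101
1010101010001011010
count of 1: 9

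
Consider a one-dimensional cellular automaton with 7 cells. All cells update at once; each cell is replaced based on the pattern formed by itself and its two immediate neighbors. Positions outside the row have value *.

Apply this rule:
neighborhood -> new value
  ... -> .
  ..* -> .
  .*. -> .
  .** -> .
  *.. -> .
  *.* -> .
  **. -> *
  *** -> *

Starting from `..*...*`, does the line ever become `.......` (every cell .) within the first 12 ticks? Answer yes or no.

yes

.......
all cells are . at tick 1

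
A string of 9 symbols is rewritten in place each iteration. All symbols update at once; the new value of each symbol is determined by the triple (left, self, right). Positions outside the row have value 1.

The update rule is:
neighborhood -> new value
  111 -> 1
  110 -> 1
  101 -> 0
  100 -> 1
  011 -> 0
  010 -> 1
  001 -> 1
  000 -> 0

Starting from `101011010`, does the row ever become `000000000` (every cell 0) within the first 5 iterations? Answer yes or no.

no

101001010
101111010
100111010
111011010
111001010
iteration 5 is 111001010, still not uniform 0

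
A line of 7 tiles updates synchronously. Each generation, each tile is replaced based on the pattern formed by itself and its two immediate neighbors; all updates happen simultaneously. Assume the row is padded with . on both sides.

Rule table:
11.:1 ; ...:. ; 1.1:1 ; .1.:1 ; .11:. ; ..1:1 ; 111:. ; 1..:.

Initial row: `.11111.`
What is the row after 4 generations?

1....1.
1...11.
1..1.1.
1.1111.

1.1111.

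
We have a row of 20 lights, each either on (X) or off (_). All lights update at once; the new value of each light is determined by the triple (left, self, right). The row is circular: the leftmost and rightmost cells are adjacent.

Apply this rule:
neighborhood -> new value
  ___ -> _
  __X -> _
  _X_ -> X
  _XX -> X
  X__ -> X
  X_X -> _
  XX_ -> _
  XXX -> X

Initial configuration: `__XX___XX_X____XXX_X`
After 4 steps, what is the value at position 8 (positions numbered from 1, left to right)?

X

step 1: X_X_X__X__XX___XX__X
step 2: __X_XX_XX_X_X__X_X_X
step 3: X_X_X__X__X_XX_X_X_X
step 4: __X_XX_XX_X_X__X_X_X
position 8 holds X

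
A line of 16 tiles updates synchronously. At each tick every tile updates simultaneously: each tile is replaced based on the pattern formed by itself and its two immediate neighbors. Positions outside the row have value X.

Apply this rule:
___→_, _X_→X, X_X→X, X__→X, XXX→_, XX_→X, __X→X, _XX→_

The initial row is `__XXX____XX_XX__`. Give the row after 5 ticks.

__XX_XXXXX_XX_XX

tick 1: XX__XX__X_XX_XXX
tick 2: _XXX_XXXXX_XX___
tick 3: X__XX____XX_XX_X
tick 4: XXX_XX__X_XX_XX_
tick 5: __XX_XXXXX_XX_XX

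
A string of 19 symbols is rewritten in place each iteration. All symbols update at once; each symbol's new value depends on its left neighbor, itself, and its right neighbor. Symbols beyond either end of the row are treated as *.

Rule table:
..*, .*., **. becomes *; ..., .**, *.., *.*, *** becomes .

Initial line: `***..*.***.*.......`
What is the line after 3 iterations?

iteration 1: ..*.**...*.*......*
iteration 2: .**..*..**.*.....*.
iteration 3: ..*.**.*.*.*....**.

..*.**.*.*.*....**.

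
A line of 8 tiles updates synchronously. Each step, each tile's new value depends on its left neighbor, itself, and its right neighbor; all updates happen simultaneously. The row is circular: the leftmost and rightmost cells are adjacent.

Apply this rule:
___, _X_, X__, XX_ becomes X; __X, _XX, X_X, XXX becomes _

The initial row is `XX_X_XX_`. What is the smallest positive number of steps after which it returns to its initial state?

8

_X_X__X_
_X_XX_XX
_X__X__X
_XX_XX_X
__X__X_X
X_XX_X_X
X__X_X__
XX_X_XX_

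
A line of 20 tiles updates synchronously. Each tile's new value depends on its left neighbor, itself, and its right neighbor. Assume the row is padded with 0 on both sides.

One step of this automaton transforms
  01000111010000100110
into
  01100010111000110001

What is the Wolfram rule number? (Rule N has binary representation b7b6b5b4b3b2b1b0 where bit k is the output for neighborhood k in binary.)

180

position 6: 111 → 1  (bit 7 = 1)
position 7: 110 → 0  (bit 6 = 0)
position 8: 101 → 1  (bit 5 = 1)
position 2: 100 → 1  (bit 4 = 1)
position 5: 011 → 0  (bit 3 = 0)
position 1: 010 → 1  (bit 2 = 1)
position 0: 001 → 0  (bit 1 = 0)
position 3: 000 → 0  (bit 0 = 0)
bits b7..b0 = 10110100 = 180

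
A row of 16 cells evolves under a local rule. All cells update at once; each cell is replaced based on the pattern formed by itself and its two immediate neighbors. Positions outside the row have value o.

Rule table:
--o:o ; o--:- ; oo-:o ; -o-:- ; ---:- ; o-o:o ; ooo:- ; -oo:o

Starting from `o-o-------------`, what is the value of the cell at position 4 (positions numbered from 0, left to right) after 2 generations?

-

oo-------------o
-o------------oo
position 4 holds -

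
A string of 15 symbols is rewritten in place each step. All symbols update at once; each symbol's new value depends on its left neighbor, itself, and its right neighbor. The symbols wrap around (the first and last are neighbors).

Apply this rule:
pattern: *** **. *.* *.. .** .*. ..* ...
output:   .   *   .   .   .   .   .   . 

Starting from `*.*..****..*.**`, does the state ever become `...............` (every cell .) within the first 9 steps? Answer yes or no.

*.......*......
...............
all cells are . at step 2

yes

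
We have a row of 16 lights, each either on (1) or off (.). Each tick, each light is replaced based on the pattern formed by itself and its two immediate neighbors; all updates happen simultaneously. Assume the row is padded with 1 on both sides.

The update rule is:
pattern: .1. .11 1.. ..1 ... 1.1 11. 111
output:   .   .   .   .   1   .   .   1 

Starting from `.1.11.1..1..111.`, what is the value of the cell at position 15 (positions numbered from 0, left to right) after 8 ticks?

.

tick 1: .............1..
tick 2: .11111111111....
tick 3: ..111111111..11.
tick 4: ...1111111......
tick 5: .1..11111..1111.
tick 6: .....111....11..
tick 7: .111..1..11.....
tick 8: ..1.........111.
position 15 holds .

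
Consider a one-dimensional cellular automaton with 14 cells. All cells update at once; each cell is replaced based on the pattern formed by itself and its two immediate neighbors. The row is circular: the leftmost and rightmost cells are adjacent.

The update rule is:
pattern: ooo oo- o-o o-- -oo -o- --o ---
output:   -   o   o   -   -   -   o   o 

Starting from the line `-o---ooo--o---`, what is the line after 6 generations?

o--oo--o-o--oo
o-o-o-o-o--o--
-o-o-o-o--o--o
o-o-o-o--o--o-
-o-o-o--o--o-o
o-o-o--o--o-o-

o-o-o--o--o-o-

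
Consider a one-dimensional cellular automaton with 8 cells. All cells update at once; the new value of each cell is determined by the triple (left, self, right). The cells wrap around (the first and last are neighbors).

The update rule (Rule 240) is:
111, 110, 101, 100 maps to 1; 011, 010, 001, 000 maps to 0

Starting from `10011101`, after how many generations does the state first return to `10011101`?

8

11001110
01100111
10110011
11011001
11101100
01110110
00111011
10011101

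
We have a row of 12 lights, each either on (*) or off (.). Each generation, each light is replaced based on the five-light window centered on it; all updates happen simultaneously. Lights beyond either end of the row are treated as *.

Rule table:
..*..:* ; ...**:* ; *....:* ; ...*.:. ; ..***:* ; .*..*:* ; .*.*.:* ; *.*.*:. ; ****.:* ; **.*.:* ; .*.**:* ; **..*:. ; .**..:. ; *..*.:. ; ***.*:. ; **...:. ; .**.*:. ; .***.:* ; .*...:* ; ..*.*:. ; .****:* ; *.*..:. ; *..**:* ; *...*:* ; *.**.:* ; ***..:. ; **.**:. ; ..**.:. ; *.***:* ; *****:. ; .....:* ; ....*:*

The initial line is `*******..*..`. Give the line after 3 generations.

.....*...***
.***.******.
.**..**..*..

.**..**..*..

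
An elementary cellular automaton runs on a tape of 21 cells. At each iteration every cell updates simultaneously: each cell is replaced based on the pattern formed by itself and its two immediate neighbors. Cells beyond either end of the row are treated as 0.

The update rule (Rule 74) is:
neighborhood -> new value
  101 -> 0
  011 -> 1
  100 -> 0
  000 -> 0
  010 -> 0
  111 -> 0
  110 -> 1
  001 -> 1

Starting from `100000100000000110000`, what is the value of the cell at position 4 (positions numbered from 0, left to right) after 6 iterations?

000001000000001110000
000010000000011010000
000100000000111000000
001000000001101000000
010000000011100000000
100000000110100000000
position 4 holds 0

0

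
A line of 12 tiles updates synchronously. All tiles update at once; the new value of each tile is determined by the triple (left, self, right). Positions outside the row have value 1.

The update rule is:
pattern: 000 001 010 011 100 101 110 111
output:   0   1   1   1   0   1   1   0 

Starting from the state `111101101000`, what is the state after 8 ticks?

000111111001
001100001011
011100011110
110100110011
011101110110
110111011111
011101110000
110111010001

110111010001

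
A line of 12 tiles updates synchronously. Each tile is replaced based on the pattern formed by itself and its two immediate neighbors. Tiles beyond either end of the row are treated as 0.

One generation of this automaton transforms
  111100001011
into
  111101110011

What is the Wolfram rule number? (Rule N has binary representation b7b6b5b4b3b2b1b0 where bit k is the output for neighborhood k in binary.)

203

position 1: 111 → 1  (bit 7 = 1)
position 3: 110 → 1  (bit 6 = 1)
position 9: 101 → 0  (bit 5 = 0)
position 4: 100 → 0  (bit 4 = 0)
position 0: 011 → 1  (bit 3 = 1)
position 8: 010 → 0  (bit 2 = 0)
position 7: 001 → 1  (bit 1 = 1)
position 5: 000 → 1  (bit 0 = 1)
bits b7..b0 = 11001011 = 203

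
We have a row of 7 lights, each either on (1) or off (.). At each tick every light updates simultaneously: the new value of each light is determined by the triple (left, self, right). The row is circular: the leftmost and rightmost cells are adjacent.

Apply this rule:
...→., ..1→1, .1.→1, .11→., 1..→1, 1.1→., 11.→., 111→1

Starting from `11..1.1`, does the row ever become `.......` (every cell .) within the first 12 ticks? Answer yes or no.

tick 1: 1.111..
tick 2: 1..1.11
tick 3: .111..1
tick 4: ..1.111
tick 5: 111..1.
tick 6: .1.111.
tick 7: 11..1.1  (repeats tick 0; period 7)
tick 12: 111..1.
tick 12 is 111..1., still not uniform .

no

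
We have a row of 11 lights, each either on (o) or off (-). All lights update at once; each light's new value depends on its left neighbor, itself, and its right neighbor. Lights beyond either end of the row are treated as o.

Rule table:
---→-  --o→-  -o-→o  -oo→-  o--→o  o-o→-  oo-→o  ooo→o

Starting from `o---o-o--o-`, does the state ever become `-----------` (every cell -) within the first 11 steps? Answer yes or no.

step 1: oo--o-oo-o-
step 2: ooo-o--o-o-
step 3: ooo-oo-o-o-
step 4: ooo--o-o-o-
step 5: oooo-o-o-o-
step 6: oooo-o-o-o-  (fixed point — unchanged through step 11)
step 11 is oooo-o-o-o-, still not uniform -

no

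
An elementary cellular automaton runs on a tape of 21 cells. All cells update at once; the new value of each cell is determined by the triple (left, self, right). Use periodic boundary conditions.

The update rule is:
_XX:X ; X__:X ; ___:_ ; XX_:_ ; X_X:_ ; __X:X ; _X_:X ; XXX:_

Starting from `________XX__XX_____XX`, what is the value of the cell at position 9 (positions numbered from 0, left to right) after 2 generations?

X______XX_XXX_X___XX_
XX____XX__X___XX_XX__
position 9 holds _

_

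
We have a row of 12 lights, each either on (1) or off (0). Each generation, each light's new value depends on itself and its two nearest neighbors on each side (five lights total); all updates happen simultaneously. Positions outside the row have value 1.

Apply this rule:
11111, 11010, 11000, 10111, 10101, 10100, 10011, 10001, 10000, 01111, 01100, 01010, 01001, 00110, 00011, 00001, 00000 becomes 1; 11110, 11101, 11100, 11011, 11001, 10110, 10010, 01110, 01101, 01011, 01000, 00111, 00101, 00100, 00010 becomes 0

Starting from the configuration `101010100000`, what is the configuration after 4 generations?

001010000111

generation 1: 011111101111
generation 2: 011110001111
generation 3: 011001110111
generation 4: 001010000111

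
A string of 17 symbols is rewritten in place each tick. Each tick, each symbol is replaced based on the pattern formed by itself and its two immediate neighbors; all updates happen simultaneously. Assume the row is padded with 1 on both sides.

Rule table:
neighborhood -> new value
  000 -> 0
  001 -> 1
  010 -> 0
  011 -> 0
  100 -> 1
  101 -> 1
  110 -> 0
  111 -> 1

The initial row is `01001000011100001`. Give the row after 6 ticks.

01001011010101101

10110100101010010
01001011010101101
10110100101010010  (repeats tick 1; period 2)
tick 6: 01001011010101101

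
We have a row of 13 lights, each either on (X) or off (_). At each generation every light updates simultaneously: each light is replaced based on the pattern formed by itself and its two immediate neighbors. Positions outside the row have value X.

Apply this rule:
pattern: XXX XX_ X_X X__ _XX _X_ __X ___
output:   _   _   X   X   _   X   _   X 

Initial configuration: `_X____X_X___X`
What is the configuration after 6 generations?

XXXXX_XXXXX__
_____X_____X_
XXXX_XXXXX_XX
____X_____X__
XXX_XXXXX_XX_
___X_____X__X

___X_____X__X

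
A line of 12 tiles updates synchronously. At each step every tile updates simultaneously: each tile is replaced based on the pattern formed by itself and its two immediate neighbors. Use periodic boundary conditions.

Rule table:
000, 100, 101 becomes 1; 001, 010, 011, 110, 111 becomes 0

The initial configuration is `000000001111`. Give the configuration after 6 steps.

000001111000

111111100000
000000011110
111111000001
000000111100
111110000011
000001111000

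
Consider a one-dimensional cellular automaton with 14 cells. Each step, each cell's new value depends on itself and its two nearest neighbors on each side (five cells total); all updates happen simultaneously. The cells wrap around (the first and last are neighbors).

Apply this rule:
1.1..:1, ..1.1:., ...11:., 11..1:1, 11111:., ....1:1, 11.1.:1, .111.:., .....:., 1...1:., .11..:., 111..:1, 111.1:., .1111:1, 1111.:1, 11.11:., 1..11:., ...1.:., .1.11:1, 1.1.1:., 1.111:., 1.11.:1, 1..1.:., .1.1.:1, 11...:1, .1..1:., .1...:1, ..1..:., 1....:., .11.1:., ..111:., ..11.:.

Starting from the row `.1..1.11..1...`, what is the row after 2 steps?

.....11.1..1.1
1..1...11...11

1..1...11...11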